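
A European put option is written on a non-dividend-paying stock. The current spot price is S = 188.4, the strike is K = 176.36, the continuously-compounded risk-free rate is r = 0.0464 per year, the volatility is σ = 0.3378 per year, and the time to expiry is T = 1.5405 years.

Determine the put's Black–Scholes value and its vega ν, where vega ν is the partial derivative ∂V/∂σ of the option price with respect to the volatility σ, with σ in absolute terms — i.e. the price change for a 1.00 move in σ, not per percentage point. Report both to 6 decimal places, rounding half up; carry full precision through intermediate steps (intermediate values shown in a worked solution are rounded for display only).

σ√T = 0.3378·√1.5405 = 0.419267
d₁ = (ln(S/K) + (r+σ²/2)T) / (σ√T) = (ln(188.4/176.36) + (0.0464+0.3378²/2)·1.5405) / 0.419267 = (0.066040 + 0.159372) / 0.419267 = 0.537633
d₂ = d₁ − σ√T = 0.537633 − 0.419267 = 0.118366
e^{−rT} = e^{−0.0464·1.5405} = 0.931016
N(−d₁) = 0.295415,  N(−d₂) = 0.452889
Put price V = K·e^{−rT}·N(−d₂) − S·N(−d₁) = 74.361603 − 55.656250 = 18.705353
φ(d₁) = (1/√(2π))·e^{−d₁²/2} = 0.345258
ν = S·φ(d₁)·√T = 80.733848

price = 18.705353
ν = 80.733848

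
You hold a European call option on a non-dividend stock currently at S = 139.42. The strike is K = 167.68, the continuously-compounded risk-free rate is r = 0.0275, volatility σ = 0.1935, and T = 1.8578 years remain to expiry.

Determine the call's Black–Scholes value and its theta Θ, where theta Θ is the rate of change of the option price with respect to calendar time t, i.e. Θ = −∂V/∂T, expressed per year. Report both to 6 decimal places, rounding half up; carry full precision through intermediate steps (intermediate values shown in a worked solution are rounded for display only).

price = 7.667392
Θ = -4.827968

σ√T = 0.1935·√1.8578 = 0.263743
d₁ = (ln(S/K) + (r+σ²/2)T) / (σ√T) = (ln(139.42/167.68) + (0.0275+0.1935²/2)·1.8578) / 0.263743 = (-0.184566 + 0.085870) / 0.263743 = -0.374216
d₂ = d₁ − σ√T = -0.374216 − 0.263743 = -0.637959
e^{−rT} = e^{−0.0275·1.8578} = 0.950194
N(d₁) = 0.354122,  N(d₂) = 0.261750
Call price V = S·N(d₁) − K·e^{−rT}·N(d₂) = 49.371644 − 41.704252 = 7.667392
φ(d₁) = (1/√(2π))·e^{−d₁²/2} = 0.371964
Θ = −S·φ(d₁)·σ/(2√T) − r·K·e^{−rT}·N(d₂) = −3.681102 − 1.146867 = -4.827968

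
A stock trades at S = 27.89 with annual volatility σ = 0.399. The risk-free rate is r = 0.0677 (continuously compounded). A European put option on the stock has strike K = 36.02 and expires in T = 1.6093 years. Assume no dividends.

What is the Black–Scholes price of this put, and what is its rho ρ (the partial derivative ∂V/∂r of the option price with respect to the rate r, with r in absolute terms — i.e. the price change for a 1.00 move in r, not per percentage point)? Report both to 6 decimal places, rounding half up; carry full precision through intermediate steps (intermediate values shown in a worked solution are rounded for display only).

price = 8.464405
ρ = -36.726789

σ√T = 0.399·√1.6093 = 0.506164
d₁ = (ln(S/K) + (r+σ²/2)T) / (σ√T) = (ln(27.89/36.02) + (0.0677+0.399²/2)·1.6093) / 0.506164 = (-0.255806 + 0.237051) / 0.506164 = -0.037054
d₂ = d₁ − σ√T = -0.037054 − 0.506164 = -0.543218
e^{−rT} = e^{−0.0677·1.6093} = 0.896776
N(−d₁) = 0.514779,  N(−d₂) = 0.706510
Put price V = K·e^{−rT}·N(−d₂) − S·N(−d₁) = 22.821593 − 14.357188 = 8.464405
ρ = −K·T·e^{−rT}·N(−d₂) = -36.726789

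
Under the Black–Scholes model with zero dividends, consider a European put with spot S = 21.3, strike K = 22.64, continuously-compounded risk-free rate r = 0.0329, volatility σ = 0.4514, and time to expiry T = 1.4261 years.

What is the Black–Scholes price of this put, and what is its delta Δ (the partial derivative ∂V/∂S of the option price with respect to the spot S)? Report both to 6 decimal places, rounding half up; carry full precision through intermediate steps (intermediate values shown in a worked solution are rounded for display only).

σ√T = 0.4514·√1.4261 = 0.539059
d₁ = (ln(S/K) + (r+σ²/2)T) / (σ√T) = (ln(21.3/22.64) + (0.0329+0.4514²/2)·1.4261) / 0.539059 = (-0.061011 + 0.192211) / 0.539059 = 0.243387
d₂ = d₁ − σ√T = 0.243387 − 0.539059 = -0.295672
e^{−rT} = e^{−0.0329·1.4261} = 0.954165
N(−d₁) = 0.403853,  N(−d₂) = 0.616260
Put price V = K·e^{−rT}·N(−d₂) − S·N(−d₁) = 13.312627 − 8.602066 = 4.710562
Δ = −N(−d₁) = -0.403853

price = 4.710562
Δ = -0.403853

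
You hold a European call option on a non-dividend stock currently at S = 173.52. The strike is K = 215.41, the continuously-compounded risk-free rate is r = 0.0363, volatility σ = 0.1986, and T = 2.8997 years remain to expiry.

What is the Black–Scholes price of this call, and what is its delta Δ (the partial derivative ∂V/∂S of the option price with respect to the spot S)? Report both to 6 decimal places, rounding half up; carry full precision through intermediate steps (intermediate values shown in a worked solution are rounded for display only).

price = 15.785367
Δ = 0.436794

σ√T = 0.1986·√2.8997 = 0.338186
d₁ = (ln(S/K) + (r+σ²/2)T) / (σ√T) = (ln(173.52/215.41) + (0.0363+0.1986²/2)·2.8997) / 0.338186 = (-0.216250 + 0.162444) / 0.338186 = -0.159103
d₂ = d₁ − σ√T = -0.159103 − 0.338186 = -0.497289
e^{−rT} = e^{−0.0363·2.8997} = 0.900091
N(d₁) = 0.436794,  N(d₂) = 0.309493
Call price V = S·N(d₁) − K·e^{−rT}·N(d₂) = 75.792499 − 60.007132 = 15.785367
Δ = N(d₁) = 0.436794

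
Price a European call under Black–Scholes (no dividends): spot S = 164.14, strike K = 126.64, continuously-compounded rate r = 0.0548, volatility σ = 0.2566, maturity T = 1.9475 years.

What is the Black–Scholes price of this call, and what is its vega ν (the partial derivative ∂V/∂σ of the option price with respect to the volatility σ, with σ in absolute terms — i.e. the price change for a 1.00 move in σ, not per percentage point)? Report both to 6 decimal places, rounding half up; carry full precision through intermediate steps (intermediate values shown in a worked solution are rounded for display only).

σ√T = 0.2566·√1.9475 = 0.358093
d₁ = (ln(S/K) + (r+σ²/2)T) / (σ√T) = (ln(164.14/126.64) + (0.0548+0.2566²/2)·1.9475) / 0.358093 = (0.259371 + 0.170838) / 0.358093 = 1.201392
d₂ = d₁ − σ√T = 1.201392 − 0.358093 = 0.843299
e^{−rT} = e^{−0.0548·1.9475} = 0.898775
N(d₁) = 0.885200,  N(d₂) = 0.800469
Call price V = S·N(d₁) − K·e^{−rT}·N(d₂) = 145.296782 − 91.110076 = 54.186706
φ(d₁) = (1/√(2π))·e^{−d₁²/2} = 0.193862
ν = S·φ(d₁)·√T = 44.406399

price = 54.186706
ν = 44.406399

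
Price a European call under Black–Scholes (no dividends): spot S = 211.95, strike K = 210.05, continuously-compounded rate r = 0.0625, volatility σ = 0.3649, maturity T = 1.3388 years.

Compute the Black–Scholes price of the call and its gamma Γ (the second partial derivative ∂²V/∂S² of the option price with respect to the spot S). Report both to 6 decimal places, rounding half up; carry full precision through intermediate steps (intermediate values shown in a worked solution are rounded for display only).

price = 44.049152
Γ = 0.004063

σ√T = 0.3649·√1.3388 = 0.422213
d₁ = (ln(S/K) + (r+σ²/2)T) / (σ√T) = (ln(211.95/210.05) + (0.0625+0.3649²/2)·1.3388) / 0.422213 = (0.009005 + 0.172807) / 0.422213 = 0.430616
d₂ = d₁ − σ√T = 0.430616 − 0.422213 = 0.008403
e^{−rT} = e^{−0.0625·1.3388} = 0.919730
N(d₁) = 0.666626,  N(d₂) = 0.503352
Call price V = S·N(d₁) − K·e^{−rT}·N(d₂) = 141.291429 − 97.242277 = 44.049152
φ(d₁) = (1/√(2π))·e^{−d₁²/2} = 0.363617
Γ = φ(d₁) / (S·σ·√T) = 0.004063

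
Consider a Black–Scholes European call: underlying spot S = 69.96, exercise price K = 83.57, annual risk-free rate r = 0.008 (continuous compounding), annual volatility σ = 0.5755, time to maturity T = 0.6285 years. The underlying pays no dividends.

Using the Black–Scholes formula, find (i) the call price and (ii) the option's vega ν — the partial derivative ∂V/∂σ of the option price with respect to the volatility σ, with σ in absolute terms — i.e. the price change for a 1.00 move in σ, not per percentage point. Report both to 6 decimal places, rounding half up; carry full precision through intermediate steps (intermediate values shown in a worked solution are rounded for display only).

σ√T = 0.5755·√0.6285 = 0.456245
d₁ = (ln(S/K) + (r+σ²/2)T) / (σ√T) = (ln(69.96/83.57) + (0.008+0.5755²/2)·0.6285) / 0.456245 = (-0.177761 + 0.109108) / 0.456245 = -0.150475
d₂ = d₁ − σ√T = -0.150475 − 0.456245 = -0.606719
e^{−rT} = e^{−0.008·0.6285} = 0.994985
N(d₁) = 0.440195,  N(d₂) = 0.272019
Call price V = S·N(d₁) − K·e^{−rT}·N(d₂) = 30.796048 − 22.618577 = 8.177470
φ(d₁) = (1/√(2π))·e^{−d₁²/2} = 0.394451
ν = S·φ(d₁)·√T = 21.877401

price = 8.177470
ν = 21.877401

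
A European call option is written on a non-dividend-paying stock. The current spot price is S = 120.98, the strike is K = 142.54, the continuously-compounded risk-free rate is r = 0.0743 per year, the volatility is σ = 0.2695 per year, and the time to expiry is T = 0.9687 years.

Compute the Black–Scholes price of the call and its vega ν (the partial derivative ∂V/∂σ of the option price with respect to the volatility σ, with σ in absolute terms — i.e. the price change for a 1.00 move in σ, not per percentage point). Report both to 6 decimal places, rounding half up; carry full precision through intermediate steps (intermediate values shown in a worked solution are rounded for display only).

price = 8.340959
ν = 46.424294

σ√T = 0.2695·√0.9687 = 0.265249
d₁ = (ln(S/K) + (r+σ²/2)T) / (σ√T) = (ln(120.98/142.54) + (0.0743+0.2695²/2)·0.9687) / 0.265249 = (-0.163997 + 0.107153) / 0.265249 = -0.214307
d₂ = d₁ − σ√T = -0.214307 − 0.265249 = -0.479555
e^{−rT} = e^{−0.0743·0.9687} = 0.930555
N(d₁) = 0.415154,  N(d₂) = 0.315772
Call price V = S·N(d₁) − K·e^{−rT}·N(d₂) = 50.225333 − 41.884373 = 8.340959
φ(d₁) = (1/√(2π))·e^{−d₁²/2} = 0.389885
ν = S·φ(d₁)·√T = 46.424294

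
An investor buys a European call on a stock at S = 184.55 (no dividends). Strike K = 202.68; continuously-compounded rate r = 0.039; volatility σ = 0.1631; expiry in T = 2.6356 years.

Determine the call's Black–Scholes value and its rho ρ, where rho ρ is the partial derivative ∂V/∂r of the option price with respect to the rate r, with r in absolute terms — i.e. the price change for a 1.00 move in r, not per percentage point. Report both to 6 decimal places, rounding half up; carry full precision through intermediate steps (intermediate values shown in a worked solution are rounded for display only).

σ√T = 0.1631·√2.6356 = 0.264785
d₁ = (ln(S/K) + (r+σ²/2)T) / (σ√T) = (ln(184.55/202.68) + (0.039+0.1631²/2)·2.6356) / 0.264785 = (-0.093708 + 0.137844) / 0.264785 = 0.166686
d₂ = d₁ − σ√T = 0.166686 − 0.264785 = -0.098099
e^{−rT} = e^{−0.039·2.6356} = 0.902318
N(d₁) = 0.566192,  N(d₂) = 0.460927
Call price V = S·N(d₁) − K·e^{−rT}·N(d₂) = 104.490648 − 84.295128 = 20.195520
ρ = K·T·e^{−rT}·N(d₂) = 222.168239

price = 20.195520
ρ = 222.168239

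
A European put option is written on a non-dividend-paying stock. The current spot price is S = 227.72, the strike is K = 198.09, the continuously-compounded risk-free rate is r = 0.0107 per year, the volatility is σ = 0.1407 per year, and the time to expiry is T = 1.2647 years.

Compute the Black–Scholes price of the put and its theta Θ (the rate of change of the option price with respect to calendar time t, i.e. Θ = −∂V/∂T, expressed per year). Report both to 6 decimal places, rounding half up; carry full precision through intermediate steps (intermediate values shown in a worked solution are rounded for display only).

σ√T = 0.1407·√1.2647 = 0.158230
d₁ = (ln(S/K) + (r+σ²/2)T) / (σ√T) = (ln(227.72/198.09) + (0.0107+0.1407²/2)·1.2647) / 0.158230 = (0.139395 + 0.026051) / 0.158230 = 1.045606
d₂ = d₁ − σ√T = 1.045606 − 0.158230 = 0.887377
e^{−rT} = e^{−0.0107·1.2647} = 0.986559
N(−d₁) = 0.147871,  N(−d₂) = 0.187438
Put price V = K·e^{−rT}·N(−d₂) − S·N(−d₁) = 36.630538 − 33.673274 = 2.957264
φ(d₁) = (1/√(2π))·e^{−d₁²/2} = 0.230943
Θ = −S·φ(d₁)·σ/(2√T) + r·K·e^{−rT}·N(−d₂) = −3.289850 + 0.391947 = -2.897903

price = 2.957264
Θ = -2.897903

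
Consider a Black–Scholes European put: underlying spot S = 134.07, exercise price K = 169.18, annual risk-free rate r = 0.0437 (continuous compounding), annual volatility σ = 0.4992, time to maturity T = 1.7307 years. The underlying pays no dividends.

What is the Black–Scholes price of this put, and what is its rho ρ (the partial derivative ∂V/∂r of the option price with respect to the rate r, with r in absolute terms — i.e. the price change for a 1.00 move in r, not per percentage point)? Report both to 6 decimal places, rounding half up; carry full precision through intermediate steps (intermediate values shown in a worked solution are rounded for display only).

σ√T = 0.4992·√1.7307 = 0.656728
d₁ = (ln(S/K) + (r+σ²/2)T) / (σ√T) = (ln(134.07/169.18) + (0.0437+0.4992²/2)·1.7307) / 0.656728 = (-0.232601 + 0.291277) / 0.656728 = 0.089346
d₂ = d₁ − σ√T = 0.089346 − 0.656728 = -0.567382
e^{−rT} = e^{−0.0437·1.7307} = 0.927158
N(−d₁) = 0.464403,  N(−d₂) = 0.714773
Put price V = K·e^{−rT}·N(−d₂) − S·N(−d₁) = 112.116750 − 62.262560 = 49.854191
ρ = −K·T·e^{−rT}·N(−d₂) = -194.040460

price = 49.854191
ρ = -194.040460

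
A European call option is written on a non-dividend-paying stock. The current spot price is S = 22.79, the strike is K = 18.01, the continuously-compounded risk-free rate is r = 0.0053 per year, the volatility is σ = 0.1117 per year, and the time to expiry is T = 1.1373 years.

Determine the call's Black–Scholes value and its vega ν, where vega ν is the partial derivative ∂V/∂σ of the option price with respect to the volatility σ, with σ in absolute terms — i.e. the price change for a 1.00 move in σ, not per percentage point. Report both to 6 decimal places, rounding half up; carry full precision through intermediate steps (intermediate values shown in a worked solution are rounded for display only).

σ√T = 0.1117·√1.1373 = 0.119122
d₁ = (ln(S/K) + (r+σ²/2)T) / (σ√T) = (ln(22.79/18.01) + (0.0053+0.1117²/2)·1.1373) / 0.119122 = (0.235395 + 0.013123) / 0.119122 = 2.086248
d₂ = d₁ − σ√T = 2.086248 − 0.119122 = 1.967127
e^{−rT} = e^{−0.0053·1.1373} = 0.993990
N(d₁) = 0.981522,  N(d₂) = 0.975416
Call price V = S·N(d₁) − K·e^{−rT}·N(d₂) = 22.368885 − 17.461665 = 4.907220
φ(d₁) = (1/√(2π))·e^{−d₁²/2} = 0.045268
ν = S·φ(d₁)·√T = 1.100204

price = 4.907220
ν = 1.100204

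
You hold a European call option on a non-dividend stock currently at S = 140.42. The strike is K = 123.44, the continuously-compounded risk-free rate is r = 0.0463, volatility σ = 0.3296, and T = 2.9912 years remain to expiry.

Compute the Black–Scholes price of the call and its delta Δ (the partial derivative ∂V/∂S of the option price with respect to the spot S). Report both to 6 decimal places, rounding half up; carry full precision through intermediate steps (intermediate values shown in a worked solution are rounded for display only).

σ√T = 0.3296·√2.9912 = 0.570046
d₁ = (ln(S/K) + (r+σ²/2)T) / (σ√T) = (ln(140.42/123.44) + (0.0463+0.3296²/2)·2.9912) / 0.570046 = (0.128883 + 0.300969) / 0.570046 = 0.754065
d₂ = d₁ − σ√T = 0.754065 − 0.570046 = 0.184019
e^{−rT} = e^{−0.0463·2.9912} = 0.870670
N(d₁) = 0.774595,  N(d₂) = 0.573001
Call price V = S·N(d₁) − K·e^{−rT}·N(d₂) = 108.768599 − 61.583504 = 47.185095
Δ = N(d₁) = 0.774595

price = 47.185095
Δ = 0.774595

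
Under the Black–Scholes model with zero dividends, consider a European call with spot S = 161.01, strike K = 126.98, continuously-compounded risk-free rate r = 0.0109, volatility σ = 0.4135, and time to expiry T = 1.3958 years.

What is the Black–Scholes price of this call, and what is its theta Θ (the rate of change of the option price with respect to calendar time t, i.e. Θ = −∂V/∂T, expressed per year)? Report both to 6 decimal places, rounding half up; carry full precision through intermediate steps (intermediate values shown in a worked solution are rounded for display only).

price = 49.092348
Θ = -9.240180

σ√T = 0.4135·√1.3958 = 0.488525
d₁ = (ln(S/K) + (r+σ²/2)T) / (σ√T) = (ln(161.01/126.98) + (0.0109+0.4135²/2)·1.3958) / 0.488525 = (0.237437 + 0.134543) / 0.488525 = 0.761434
d₂ = d₁ − σ√T = 0.761434 − 0.488525 = 0.272908
e^{−rT} = e^{−0.0109·1.3958} = 0.984901
N(d₁) = 0.776801,  N(d₂) = 0.607538
Call price V = S·N(d₁) − K·e^{−rT}·N(d₂) = 125.072718 − 75.980370 = 49.092348
φ(d₁) = (1/√(2π))·e^{−d₁²/2} = 0.298547
Θ = −S·φ(d₁)·σ/(2√T) − r·K·e^{−rT}·N(d₂) = −8.411994 − 0.828186 = -9.240180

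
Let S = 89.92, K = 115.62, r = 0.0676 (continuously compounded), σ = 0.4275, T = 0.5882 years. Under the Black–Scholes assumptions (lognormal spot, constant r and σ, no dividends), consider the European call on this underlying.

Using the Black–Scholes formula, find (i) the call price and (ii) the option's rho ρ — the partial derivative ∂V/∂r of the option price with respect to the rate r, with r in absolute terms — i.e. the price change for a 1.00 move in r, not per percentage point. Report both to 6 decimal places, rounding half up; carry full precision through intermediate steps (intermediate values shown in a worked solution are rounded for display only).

σ√T = 0.4275·√0.5882 = 0.327868
d₁ = (ln(S/K) + (r+σ²/2)T) / (σ√T) = (ln(89.92/115.62) + (0.0676+0.4275²/2)·0.5882) / 0.327868 = (-0.251389 + 0.093511) / 0.327868 = -0.481528
d₂ = d₁ − σ√T = -0.481528 − 0.327868 = -0.809396
e^{−rT} = e^{−0.0676·0.5882} = 0.961018
N(d₁) = 0.315070,  N(d₂) = 0.209144
Call price V = S·N(d₁) − K·e^{−rT}·N(d₂) = 28.331137 − 23.238554 = 5.092583
ρ = K·T·e^{−rT}·N(d₂) = 13.668917

price = 5.092583
ρ = 13.668917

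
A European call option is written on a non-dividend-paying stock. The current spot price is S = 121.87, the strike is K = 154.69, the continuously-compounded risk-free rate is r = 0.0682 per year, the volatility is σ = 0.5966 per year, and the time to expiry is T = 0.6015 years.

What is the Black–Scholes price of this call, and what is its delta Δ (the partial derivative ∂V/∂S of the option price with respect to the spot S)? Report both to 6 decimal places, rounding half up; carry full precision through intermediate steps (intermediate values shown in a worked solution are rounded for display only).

σ√T = 0.5966·√0.6015 = 0.462702
d₁ = (ln(S/K) + (r+σ²/2)T) / (σ√T) = (ln(121.87/154.69) + (0.0682+0.5966²/2)·0.6015) / 0.462702 = (-0.238468 + 0.148069) / 0.462702 = -0.195373
d₂ = d₁ − σ√T = -0.195373 − 0.462702 = -0.658075
e^{−rT} = e^{−0.0682·0.6015} = 0.959808
N(d₁) = 0.422550,  N(d₂) = 0.255245
Call price V = S·N(d₁) − K·e^{−rT}·N(d₂) = 51.496218 − 37.896906 = 13.599312
Δ = N(d₁) = 0.422550

price = 13.599312
Δ = 0.422550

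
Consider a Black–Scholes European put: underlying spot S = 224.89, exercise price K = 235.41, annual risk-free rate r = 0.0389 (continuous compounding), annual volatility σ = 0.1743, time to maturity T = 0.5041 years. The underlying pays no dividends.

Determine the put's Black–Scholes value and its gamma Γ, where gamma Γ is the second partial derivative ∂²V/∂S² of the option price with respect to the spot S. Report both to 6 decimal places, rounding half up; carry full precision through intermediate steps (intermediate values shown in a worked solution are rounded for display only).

price = 14.465833
Γ = 0.014176

σ√T = 0.1743·√0.5041 = 0.123753
d₁ = (ln(S/K) + (r+σ²/2)T) / (σ√T) = (ln(224.89/235.41) + (0.0389+0.1743²/2)·0.5041) / 0.123753 = (-0.045717 + 0.027267) / 0.123753 = -0.149090
d₂ = d₁ − σ√T = -0.149090 − 0.123753 = -0.272843
e^{−rT} = e^{−0.0389·0.5041} = 0.980582
N(−d₁) = 0.559259,  N(−d₂) = 0.607513
Put price V = K·e^{−rT}·N(−d₂) − S·N(−d₁) = 140.237559 − 125.771726 = 14.465833
φ(d₁) = (1/√(2π))·e^{−d₁²/2} = 0.394533
Γ = φ(d₁) / (S·σ·√T) = 0.014176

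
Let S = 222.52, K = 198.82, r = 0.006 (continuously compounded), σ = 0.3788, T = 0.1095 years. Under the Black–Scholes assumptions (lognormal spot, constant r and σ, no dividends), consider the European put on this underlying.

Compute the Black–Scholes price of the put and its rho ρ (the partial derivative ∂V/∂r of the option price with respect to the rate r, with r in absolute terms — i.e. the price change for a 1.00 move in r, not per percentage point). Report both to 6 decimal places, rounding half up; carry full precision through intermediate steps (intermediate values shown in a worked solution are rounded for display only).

price = 2.626058
ρ = -4.355060

σ√T = 0.3788·√0.1095 = 0.125348
d₁ = (ln(S/K) + (r+σ²/2)T) / (σ√T) = (ln(222.52/198.82) + (0.006+0.3788²/2)·0.1095) / 0.125348 = (0.112617 + 0.008513) / 0.125348 = 0.966352
d₂ = d₁ − σ√T = 0.966352 − 0.125348 = 0.841004
e^{−rT} = e^{−0.006·0.1095} = 0.999343
N(−d₁) = 0.166934,  N(−d₂) = 0.200173
Put price V = K·e^{−rT}·N(−d₂) − S·N(−d₁) = 39.772241 − 37.146182 = 2.626058
ρ = −K·T·e^{−rT}·N(−d₂) = -4.355060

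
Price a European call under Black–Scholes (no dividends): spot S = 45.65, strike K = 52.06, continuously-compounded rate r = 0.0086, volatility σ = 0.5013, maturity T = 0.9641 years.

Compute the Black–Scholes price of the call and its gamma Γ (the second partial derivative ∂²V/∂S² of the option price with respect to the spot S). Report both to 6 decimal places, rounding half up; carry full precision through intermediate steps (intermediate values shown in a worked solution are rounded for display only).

σ√T = 0.5013·√0.9641 = 0.492219
d₁ = (ln(S/K) + (r+σ²/2)T) / (σ√T) = (ln(45.65/52.06) + (0.0086+0.5013²/2)·0.9641) / 0.492219 = (-0.131393 + 0.129431) / 0.492219 = -0.003986
d₂ = d₁ − σ√T = -0.003986 − 0.492219 = -0.496206
e^{−rT} = e^{−0.0086·0.9641} = 0.991743
N(d₁) = 0.498410,  N(d₂) = 0.309875
Call price V = S·N(d₁) − K·e^{−rT}·N(d₂) = 22.752406 − 15.998874 = 6.753531
φ(d₁) = (1/√(2π))·e^{−d₁²/2} = 0.398939
Γ = φ(d₁) / (S·σ·√T) = 0.017754

price = 6.753531
Γ = 0.017754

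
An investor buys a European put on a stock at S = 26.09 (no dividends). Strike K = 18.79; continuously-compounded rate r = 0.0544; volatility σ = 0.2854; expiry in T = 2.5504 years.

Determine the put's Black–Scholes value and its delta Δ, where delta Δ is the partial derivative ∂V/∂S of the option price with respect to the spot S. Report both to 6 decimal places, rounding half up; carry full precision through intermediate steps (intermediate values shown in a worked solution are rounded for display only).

σ√T = 0.2854·√2.5504 = 0.455783
d₁ = (ln(S/K) + (r+σ²/2)T) / (σ√T) = (ln(26.09/18.79) + (0.0544+0.2854²/2)·2.5504) / 0.455783 = (0.328227 + 0.242611) / 0.455783 = 1.252434
d₂ = d₁ − σ√T = 1.252434 − 0.455783 = 0.796651
e^{−rT} = e^{−0.0544·2.5504} = 0.870453
N(−d₁) = 0.105206,  N(−d₂) = 0.212827
Put price V = K·e^{−rT}·N(−d₂) − S·N(−d₁) = 3.480955 − 2.744822 = 0.736134
Δ = −N(−d₁) = -0.105206

price = 0.736134
Δ = -0.105206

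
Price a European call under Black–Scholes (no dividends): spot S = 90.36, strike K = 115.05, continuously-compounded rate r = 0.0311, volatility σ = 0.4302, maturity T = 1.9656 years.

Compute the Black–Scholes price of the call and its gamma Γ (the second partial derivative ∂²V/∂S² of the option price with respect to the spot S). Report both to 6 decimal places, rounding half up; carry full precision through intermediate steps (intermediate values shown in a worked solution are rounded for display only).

price = 15.611426
Γ = 0.007320

σ√T = 0.4302·√1.9656 = 0.603140
d₁ = (ln(S/K) + (r+σ²/2)T) / (σ√T) = (ln(90.36/115.05) + (0.0311+0.4302²/2)·1.9656) / 0.603140 = (-0.241565 + 0.243019) / 0.603140 = 0.002410
d₂ = d₁ − σ√T = 0.002410 − 0.603140 = -0.600729
e^{−rT} = e^{−0.0311·1.9656} = 0.940701
N(d₁) = 0.500962,  N(d₂) = 0.274010
Call price V = S·N(d₁) − K·e^{−rT}·N(d₂) = 45.266893 − 29.655467 = 15.611426
φ(d₁) = (1/√(2π))·e^{−d₁²/2} = 0.398941
Γ = φ(d₁) / (S·σ·√T) = 0.007320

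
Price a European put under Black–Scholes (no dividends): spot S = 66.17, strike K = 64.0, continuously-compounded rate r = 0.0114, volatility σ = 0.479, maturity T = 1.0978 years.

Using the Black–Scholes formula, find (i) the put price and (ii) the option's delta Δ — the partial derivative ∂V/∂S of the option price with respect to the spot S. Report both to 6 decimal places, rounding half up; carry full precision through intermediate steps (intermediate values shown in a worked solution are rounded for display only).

σ√T = 0.479·√1.0978 = 0.501877
d₁ = (ln(S/K) + (r+σ²/2)T) / (σ√T) = (ln(66.17/64.0) + (0.0114+0.479²/2)·1.0978) / 0.501877 = (0.033344 + 0.138455) / 0.501877 = 0.342313
d₂ = d₁ − σ√T = 0.342313 − 0.501877 = -0.159563
e^{−rT} = e^{−0.0114·1.0978} = 0.987563
N(−d₁) = 0.366058,  N(−d₂) = 0.563387
Put price V = K·e^{−rT}·N(−d₂) − S·N(−d₁) = 35.608362 − 24.222025 = 11.386337
Δ = −N(−d₁) = -0.366058

price = 11.386337
Δ = -0.366058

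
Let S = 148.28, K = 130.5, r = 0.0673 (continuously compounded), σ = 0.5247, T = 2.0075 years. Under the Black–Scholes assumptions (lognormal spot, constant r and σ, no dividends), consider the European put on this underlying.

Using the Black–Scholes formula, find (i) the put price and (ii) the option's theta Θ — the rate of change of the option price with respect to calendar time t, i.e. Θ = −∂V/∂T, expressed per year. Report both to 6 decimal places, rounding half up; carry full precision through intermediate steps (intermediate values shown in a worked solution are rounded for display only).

price = 23.111060
Θ = -4.528302

σ√T = 0.5247·√2.0075 = 0.743428
d₁ = (ln(S/K) + (r+σ²/2)T) / (σ√T) = (ln(148.28/130.5) + (0.0673+0.5247²/2)·2.0075) / 0.743428 = (0.127729 + 0.411447) / 0.743428 = 0.725257
d₂ = d₁ − σ√T = 0.725257 − 0.743428 = -0.018171
e^{−rT} = e^{−0.0673·2.0075} = 0.873624
N(−d₁) = 0.234147,  N(−d₂) = 0.507249
Put price V = K·e^{−rT}·N(−d₂) − S·N(−d₁) = 57.830397 − 34.719337 = 23.111060
φ(d₁) = (1/√(2π))·e^{−d₁²/2} = 0.306684
Θ = −S·φ(d₁)·σ/(2√T) + r·K·e^{−rT}·N(−d₂) = −8.420288 + 3.891986 = -4.528302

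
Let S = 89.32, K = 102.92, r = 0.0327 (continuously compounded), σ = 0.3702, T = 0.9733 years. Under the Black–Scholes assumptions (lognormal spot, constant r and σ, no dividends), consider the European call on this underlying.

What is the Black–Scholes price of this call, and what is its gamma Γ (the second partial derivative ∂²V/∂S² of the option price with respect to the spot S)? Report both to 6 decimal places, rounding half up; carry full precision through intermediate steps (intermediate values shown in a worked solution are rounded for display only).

price = 9.113775
Γ = 0.012144

σ√T = 0.3702·√0.9733 = 0.365224
d₁ = (ln(S/K) + (r+σ²/2)T) / (σ√T) = (ln(89.32/102.92) + (0.0327+0.3702²/2)·0.9733) / 0.365224 = (-0.141727 + 0.098521) / 0.365224 = -0.118298
d₂ = d₁ − σ√T = -0.118298 − 0.365224 = -0.483522
e^{−rT} = e^{−0.0327·0.9733} = 0.968674
N(d₁) = 0.452916,  N(d₂) = 0.314363
Call price V = S·N(d₁) − K·e^{−rT}·N(d₂) = 40.454446 − 31.340671 = 9.113775
φ(d₁) = (1/√(2π))·e^{−d₁²/2} = 0.396161
Γ = φ(d₁) / (S·σ·√T) = 0.012144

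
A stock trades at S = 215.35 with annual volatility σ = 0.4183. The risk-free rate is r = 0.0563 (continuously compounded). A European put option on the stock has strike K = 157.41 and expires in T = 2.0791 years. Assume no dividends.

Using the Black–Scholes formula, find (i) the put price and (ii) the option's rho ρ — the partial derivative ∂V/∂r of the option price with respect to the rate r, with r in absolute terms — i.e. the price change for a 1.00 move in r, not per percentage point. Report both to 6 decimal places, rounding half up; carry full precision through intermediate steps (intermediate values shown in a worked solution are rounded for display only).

σ√T = 0.4183·√2.0791 = 0.603150
d₁ = (ln(S/K) + (r+σ²/2)T) / (σ√T) = (ln(215.35/157.41) + (0.0563+0.4183²/2)·2.0791) / 0.603150 = (0.313411 + 0.298948) / 0.603150 = 1.015268
d₂ = d₁ − σ√T = 1.015268 − 0.603150 = 0.412118
e^{−rT} = e^{−0.0563·2.0791} = 0.889538
N(−d₁) = 0.154989,  N(−d₂) = 0.340127
Put price V = K·e^{−rT}·N(−d₂) − S·N(−d₁) = 47.625250 − 33.376890 = 14.248360
ρ = −K·T·e^{−rT}·N(−d₂) = -99.017656

price = 14.248360
ρ = -99.017656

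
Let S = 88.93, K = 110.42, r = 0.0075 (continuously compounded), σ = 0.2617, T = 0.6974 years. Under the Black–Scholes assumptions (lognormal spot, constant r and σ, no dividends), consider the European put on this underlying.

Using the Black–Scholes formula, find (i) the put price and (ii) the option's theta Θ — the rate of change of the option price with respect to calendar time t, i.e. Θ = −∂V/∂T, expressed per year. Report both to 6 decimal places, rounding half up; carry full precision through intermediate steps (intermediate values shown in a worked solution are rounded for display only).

price = 22.824419
Θ = -3.142239

σ√T = 0.2617·√0.6974 = 0.218547
d₁ = (ln(S/K) + (r+σ²/2)T) / (σ√T) = (ln(88.93/110.42) + (0.0075+0.2617²/2)·0.6974) / 0.218547 = (-0.216442 + 0.029112) / 0.218547 = -0.857161
d₂ = d₁ − σ√T = -0.857161 − 0.218547 = -1.075708
e^{−rT} = e^{−0.0075·0.6974} = 0.994783
N(−d₁) = 0.804322,  N(−d₂) = 0.858971
Put price V = K·e^{−rT}·N(−d₂) − S·N(−d₁) = 94.352773 − 71.528354 = 22.824419
φ(d₁) = (1/√(2π))·e^{−d₁²/2} = 0.276291
Θ = −S·φ(d₁)·σ/(2√T) + r·K·e^{−rT}·N(−d₂) = −3.849884 + 0.707646 = -3.142239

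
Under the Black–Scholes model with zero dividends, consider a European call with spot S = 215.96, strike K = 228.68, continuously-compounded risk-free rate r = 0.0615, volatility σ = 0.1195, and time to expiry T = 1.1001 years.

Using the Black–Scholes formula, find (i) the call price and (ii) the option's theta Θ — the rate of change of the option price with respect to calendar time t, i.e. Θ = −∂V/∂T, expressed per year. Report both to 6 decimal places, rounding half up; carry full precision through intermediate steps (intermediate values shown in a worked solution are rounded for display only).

σ√T = 0.1195·√1.1001 = 0.125338
d₁ = (ln(S/K) + (r+σ²/2)T) / (σ√T) = (ln(215.96/228.68) + (0.0615+0.1195²/2)·1.1001) / 0.125338 = (-0.057230 + 0.075511) / 0.125338 = 0.145850
d₂ = d₁ − σ√T = 0.145850 − 0.125338 = 0.020511
e^{−rT} = e^{−0.0615·1.1001} = 0.934582
N(d₁) = 0.557980,  N(d₂) = 0.508182
Call price V = S·N(d₁) − K·e^{−rT}·N(d₂) = 120.501356 − 108.608795 = 11.892560
φ(d₁) = (1/√(2π))·e^{−d₁²/2} = 0.394722
Θ = −S·φ(d₁)·σ/(2√T) − r·K·e^{−rT}·N(d₂) = −4.856082 − 6.679441 = -11.535523

price = 11.892560
Θ = -11.535523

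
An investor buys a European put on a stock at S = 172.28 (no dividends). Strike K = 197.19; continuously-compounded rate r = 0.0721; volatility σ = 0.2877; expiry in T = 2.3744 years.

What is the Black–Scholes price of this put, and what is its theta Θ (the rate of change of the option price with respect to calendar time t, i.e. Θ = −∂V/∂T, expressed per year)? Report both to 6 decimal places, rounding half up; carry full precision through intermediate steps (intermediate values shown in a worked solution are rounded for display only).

σ√T = 0.2877·√2.3744 = 0.443319
d₁ = (ln(S/K) + (r+σ²/2)T) / (σ√T) = (ln(172.28/197.19) + (0.0721+0.2877²/2)·2.3744) / 0.443319 = (-0.135047 + 0.269460) / 0.443319 = 0.303198
d₂ = d₁ − σ√T = 0.303198 − 0.443319 = -0.140121
e^{−rT} = e^{−0.0721·2.3744} = 0.842658
N(−d₁) = 0.380869,  N(−d₂) = 0.555718
Put price V = K·e^{−rT}·N(−d₂) − S·N(−d₁) = 92.340151 − 65.616185 = 26.723966
φ(d₁) = (1/√(2π))·e^{−d₁²/2} = 0.381020
Θ = −S·φ(d₁)·σ/(2√T) + r·K·e^{−rT}·N(−d₂) = −6.127957 + 6.657725 = 0.529768

price = 26.723966
Θ = 0.529768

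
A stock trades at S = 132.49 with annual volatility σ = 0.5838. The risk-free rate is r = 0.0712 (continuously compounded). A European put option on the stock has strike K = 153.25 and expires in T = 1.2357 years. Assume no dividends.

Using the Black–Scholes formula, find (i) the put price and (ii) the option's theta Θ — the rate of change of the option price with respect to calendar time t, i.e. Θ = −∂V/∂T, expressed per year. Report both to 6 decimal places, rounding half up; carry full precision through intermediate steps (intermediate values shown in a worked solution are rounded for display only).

σ√T = 0.5838·√1.2357 = 0.648964
d₁ = (ln(S/K) + (r+σ²/2)T) / (σ√T) = (ln(132.49/153.25) + (0.0712+0.5838²/2)·1.2357) / 0.648964 = (-0.145563 + 0.298559) / 0.648964 = 0.235754
d₂ = d₁ − σ√T = 0.235754 − 0.648964 = -0.413210
e^{−rT} = e^{−0.0712·1.2357} = 0.915778
N(−d₁) = 0.406812,  N(−d₂) = 0.660274
Put price V = K·e^{−rT}·N(−d₂) − S·N(−d₁) = 92.664739 − 53.898515 = 38.766224
φ(d₁) = (1/√(2π))·e^{−d₁²/2} = 0.388008
Θ = −S·φ(d₁)·σ/(2√T) + r·K·e^{−rT}·N(−d₂) = −13.499005 + 6.597729 = -6.901275

price = 38.766224
Θ = -6.901275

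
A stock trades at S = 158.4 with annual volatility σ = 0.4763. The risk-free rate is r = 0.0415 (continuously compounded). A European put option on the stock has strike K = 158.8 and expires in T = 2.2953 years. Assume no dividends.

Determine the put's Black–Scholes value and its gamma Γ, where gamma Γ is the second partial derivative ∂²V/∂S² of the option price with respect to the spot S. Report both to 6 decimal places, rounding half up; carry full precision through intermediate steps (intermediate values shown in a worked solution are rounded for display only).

price = 35.975686
Γ = 0.003096

σ√T = 0.4763·√2.2953 = 0.721606
d₁ = (ln(S/K) + (r+σ²/2)T) / (σ√T) = (ln(158.4/158.8) + (0.0415+0.4763²/2)·2.2953) / 0.721606 = (-0.002522 + 0.355613) / 0.721606 = 0.489312
d₂ = d₁ − σ√T = 0.489312 − 0.721606 = -0.232294
e^{−rT} = e^{−0.0415·2.2953} = 0.909141
N(−d₁) = 0.312310,  N(−d₂) = 0.591845
Put price V = K·e^{−rT}·N(−d₂) − S·N(−d₁) = 85.445649 − 49.469963 = 35.975686
φ(d₁) = (1/√(2π))·e^{−d₁²/2} = 0.353932
Γ = φ(d₁) / (S·σ·√T) = 0.003096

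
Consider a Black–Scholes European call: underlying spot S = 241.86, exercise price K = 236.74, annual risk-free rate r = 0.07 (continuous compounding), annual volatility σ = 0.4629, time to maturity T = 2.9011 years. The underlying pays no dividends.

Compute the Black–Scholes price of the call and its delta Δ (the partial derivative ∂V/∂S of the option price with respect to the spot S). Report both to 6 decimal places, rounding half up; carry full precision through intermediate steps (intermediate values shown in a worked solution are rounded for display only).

σ√T = 0.4629·√2.9011 = 0.788440
d₁ = (ln(S/K) + (r+σ²/2)T) / (σ√T) = (ln(241.86/236.74) + (0.07+0.4629²/2)·2.9011) / 0.788440 = (0.021397 + 0.513896) / 0.788440 = 0.678926
d₂ = d₁ − σ√T = 0.678926 − 0.788440 = -0.109514
e^{−rT} = e^{−0.07·2.9011} = 0.816215
N(d₁) = 0.751408,  N(d₂) = 0.456397
Call price V = S·N(d₁) − K·e^{−rT}·N(d₂) = 181.735441 − 88.190061 = 93.545381
Δ = N(d₁) = 0.751408

price = 93.545381
Δ = 0.751408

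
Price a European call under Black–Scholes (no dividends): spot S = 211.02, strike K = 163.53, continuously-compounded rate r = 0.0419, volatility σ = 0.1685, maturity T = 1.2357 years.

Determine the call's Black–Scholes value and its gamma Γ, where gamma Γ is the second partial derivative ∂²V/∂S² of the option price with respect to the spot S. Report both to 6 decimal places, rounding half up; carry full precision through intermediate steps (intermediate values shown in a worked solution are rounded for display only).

price = 56.459915
Γ = 0.002255

σ√T = 0.1685·√1.2357 = 0.187308
d₁ = (ln(S/K) + (r+σ²/2)T) / (σ√T) = (ln(211.02/163.53) + (0.0419+0.1685²/2)·1.2357) / 0.187308 = (0.254956 + 0.069318) / 0.187308 = 1.731236
d₂ = d₁ − σ√T = 1.731236 − 0.187308 = 1.543928
e^{−rT} = e^{−0.0419·1.2357} = 0.949542
N(d₁) = 0.958295,  N(d₂) = 0.938697
Call price V = S·N(d₁) − K·e^{−rT}·N(d₂) = 202.219445 − 145.759531 = 56.459915
φ(d₁) = (1/√(2π))·e^{−d₁²/2} = 0.089142
Γ = φ(d₁) / (S·σ·√T) = 0.002255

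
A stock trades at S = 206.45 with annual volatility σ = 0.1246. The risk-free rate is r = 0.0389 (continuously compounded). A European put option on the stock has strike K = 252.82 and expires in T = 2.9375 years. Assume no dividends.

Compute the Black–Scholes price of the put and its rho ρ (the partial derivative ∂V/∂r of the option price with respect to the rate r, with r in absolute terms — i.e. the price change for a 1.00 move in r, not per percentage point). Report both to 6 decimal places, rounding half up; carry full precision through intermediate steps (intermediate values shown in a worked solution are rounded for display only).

σ√T = 0.1246·√2.9375 = 0.213554
d₁ = (ln(S/K) + (r+σ²/2)T) / (σ√T) = (ln(206.45/252.82) + (0.0389+0.1246²/2)·2.9375) / 0.213554 = (-0.202620 + 0.137071) / 0.213554 = -0.306940
d₂ = d₁ − σ√T = -0.306940 − 0.213554 = -0.520494
e^{−rT} = e^{−0.0389·2.9375} = 0.892018
N(−d₁) = 0.620556,  N(−d₂) = 0.698640
Put price V = K·e^{−rT}·N(−d₂) − S·N(−d₁) = 157.557384 − 128.113692 = 29.443692
ρ = −K·T·e^{−rT}·N(−d₂) = -462.824816

price = 29.443692
ρ = -462.824816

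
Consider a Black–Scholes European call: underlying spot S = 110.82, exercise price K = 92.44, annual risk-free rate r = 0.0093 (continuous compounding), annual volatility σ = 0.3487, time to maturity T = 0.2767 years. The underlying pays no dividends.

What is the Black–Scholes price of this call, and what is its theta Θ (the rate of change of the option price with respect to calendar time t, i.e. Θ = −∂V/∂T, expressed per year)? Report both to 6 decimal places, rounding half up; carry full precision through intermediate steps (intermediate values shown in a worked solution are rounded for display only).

price = 20.150288
Θ = -8.753275

σ√T = 0.3487·√0.2767 = 0.183424
d₁ = (ln(S/K) + (r+σ²/2)T) / (σ√T) = (ln(110.82/92.44) + (0.0093+0.3487²/2)·0.2767) / 0.183424 = (0.181347 + 0.019396) / 0.183424 = 1.094420
d₂ = d₁ − σ√T = 1.094420 − 0.183424 = 0.910995
e^{−rT} = e^{−0.0093·0.2767} = 0.997430
N(d₁) = 0.863115,  N(d₂) = 0.818851
Call price V = S·N(d₁) − K·e^{−rT}·N(d₂) = 95.650350 − 75.500063 = 20.150288
φ(d₁) = (1/√(2π))·e^{−d₁²/2} = 0.219190
Θ = −S·φ(d₁)·σ/(2√T) − r·K·e^{−rT}·N(d₂) = −8.051124 − 0.702151 = -8.753275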